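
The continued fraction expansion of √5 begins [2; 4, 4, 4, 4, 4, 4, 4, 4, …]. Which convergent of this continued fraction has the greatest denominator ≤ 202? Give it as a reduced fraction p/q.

161/72

a_0 = 2: 2/1  (≤ bound)
a_1 = 4: 9/4  (≤ bound)
a_2 = 4: 38/17  (≤ bound)
a_3 = 4: 161/72  (≤ bound)
a_4 = 4: 682/305  (> 202, stop)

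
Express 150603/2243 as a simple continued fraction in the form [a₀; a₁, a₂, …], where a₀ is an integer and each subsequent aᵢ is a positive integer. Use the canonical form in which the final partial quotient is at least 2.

[67; 6, 1, 28, 3, 1, 2]

Run the Euclidean algorithm, recording each quotient:
⌊150603/2243⌋ = 67, remainder 322
⌊2243/322⌋ = 6, remainder 311
⌊322/311⌋ = 1, remainder 11
⌊311/11⌋ = 28, remainder 3
⌊11/3⌋ = 3, remainder 2
⌊3/2⌋ = 1, remainder 1
⌊2/1⌋ = 2, remainder 0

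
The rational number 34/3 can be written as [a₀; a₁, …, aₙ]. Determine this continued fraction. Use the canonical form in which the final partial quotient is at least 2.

[11; 3]

Repeatedly divide and take the remainder:
⌊34/3⌋ = 11, remainder 1
⌊3/1⌋ = 3, remainder 0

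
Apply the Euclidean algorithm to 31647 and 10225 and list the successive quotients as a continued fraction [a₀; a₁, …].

⌊31647/10225⌋ = 3, remainder 972
⌊10225/972⌋ = 10, remainder 505
⌊972/505⌋ = 1, remainder 467
⌊505/467⌋ = 1, remainder 38
⌊467/38⌋ = 12, remainder 11
⌊38/11⌋ = 3, remainder 5
⌊11/5⌋ = 2, remainder 1
⌊5/1⌋ = 5, remainder 0

[3; 10, 1, 1, 12, 3, 2, 5]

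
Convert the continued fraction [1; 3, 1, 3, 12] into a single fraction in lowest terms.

Start with 12.
3 + 1/(12/1) = 3 + 1/12 = 37/12
1 + 1/(37/12) = 1 + 12/37 = 49/37
3 + 1/(49/37) = 3 + 37/49 = 184/49
1 + 1/(184/49) = 1 + 49/184 = 233/184

233/184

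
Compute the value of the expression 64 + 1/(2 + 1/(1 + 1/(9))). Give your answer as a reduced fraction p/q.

1866/29

Start with 9.
1 + 1/(9/1) = 1 + 1/9 = 10/9
2 + 1/(10/9) = 2 + 9/10 = 29/10
64 + 1/(29/10) = 64 + 10/29 = 1866/29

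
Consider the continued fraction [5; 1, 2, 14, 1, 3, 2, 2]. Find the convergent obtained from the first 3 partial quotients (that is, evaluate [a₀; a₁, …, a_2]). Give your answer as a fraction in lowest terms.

17/3

Start with 2.
1 + 1/(2/1) = 1 + 1/2 = 3/2
5 + 1/(3/2) = 5 + 2/3 = 17/3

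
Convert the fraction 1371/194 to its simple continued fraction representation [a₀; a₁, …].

Run the Euclidean algorithm, recording each quotient:
⌊1371/194⌋ = 7, remainder 13
⌊194/13⌋ = 14, remainder 12
⌊13/12⌋ = 1, remainder 1
⌊12/1⌋ = 12, remainder 0

[7; 14, 1, 12]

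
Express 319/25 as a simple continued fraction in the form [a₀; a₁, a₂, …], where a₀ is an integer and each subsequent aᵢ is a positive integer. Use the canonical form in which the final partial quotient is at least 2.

[12; 1, 3, 6]

⌊319/25⌋ = 12, remainder 19
⌊25/19⌋ = 1, remainder 6
⌊19/6⌋ = 3, remainder 1
⌊6/1⌋ = 6, remainder 0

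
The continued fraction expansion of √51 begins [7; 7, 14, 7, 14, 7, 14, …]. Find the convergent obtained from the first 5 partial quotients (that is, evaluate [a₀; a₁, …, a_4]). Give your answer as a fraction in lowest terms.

a_0 = 7: 7/1
a_1 = 7: 50/7
a_2 = 14: 707/99
a_3 = 7: 4999/700
a_4 = 14: 70693/9899

70693/9899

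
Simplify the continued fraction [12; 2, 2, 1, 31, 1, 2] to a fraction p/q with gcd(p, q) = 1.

Work from the innermost term outward:
Start with 2.
1 + 1/(2/1) = 1 + 1/2 = 3/2
31 + 1/(3/2) = 31 + 2/3 = 95/3
1 + 1/(95/3) = 1 + 3/95 = 98/95
2 + 1/(98/95) = 2 + 95/98 = 291/98
2 + 1/(291/98) = 2 + 98/291 = 680/291
12 + 1/(680/291) = 12 + 291/680 = 8451/680

8451/680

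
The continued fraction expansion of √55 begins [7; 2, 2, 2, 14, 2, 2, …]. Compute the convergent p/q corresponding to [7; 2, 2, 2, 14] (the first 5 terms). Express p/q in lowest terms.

1283/173

a_0 = 7: 7/1
a_1 = 2: 15/2
a_2 = 2: 37/5
a_3 = 2: 89/12
a_4 = 14: 1283/173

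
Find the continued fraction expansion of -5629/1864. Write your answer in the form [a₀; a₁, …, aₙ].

Repeatedly divide and take the remainder:
⌊-5629/1864⌋ = -4, remainder 1827
⌊1864/1827⌋ = 1, remainder 37
⌊1827/37⌋ = 49, remainder 14
⌊37/14⌋ = 2, remainder 9
⌊14/9⌋ = 1, remainder 5
⌊9/5⌋ = 1, remainder 4
⌊5/4⌋ = 1, remainder 1
⌊4/1⌋ = 4, remainder 0

[-4; 1, 49, 2, 1, 1, 1, 4]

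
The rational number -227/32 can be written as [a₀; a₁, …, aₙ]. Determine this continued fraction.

-227 = -8·32 + 29, so a_0 = -8
32 = 1·29 + 3, so a_1 = 1
29 = 9·3 + 2, so a_2 = 9
3 = 1·2 + 1, so a_3 = 1
2 = 2·1 + 0, so a_4 = 2

[-8; 1, 9, 1, 2]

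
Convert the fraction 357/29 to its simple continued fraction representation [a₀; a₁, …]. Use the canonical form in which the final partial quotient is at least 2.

[12; 3, 4, 2]

Repeatedly divide and take the remainder:
⌊357/29⌋ = 12, remainder 9
⌊29/9⌋ = 3, remainder 2
⌊9/2⌋ = 4, remainder 1
⌊2/1⌋ = 2, remainder 0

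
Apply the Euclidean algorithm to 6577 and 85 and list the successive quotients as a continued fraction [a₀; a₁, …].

[77; 2, 1, 1, 1, 10]

Apply division with remainder until the remainder is 0:
6577 ÷ 85 → quotient 77, remainder 32
85 ÷ 32 → quotient 2, remainder 21
32 ÷ 21 → quotient 1, remainder 11
21 ÷ 11 → quotient 1, remainder 10
11 ÷ 10 → quotient 1, remainder 1
10 ÷ 1 → quotient 10, remainder 0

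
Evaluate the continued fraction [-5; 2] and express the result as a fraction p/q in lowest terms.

Compute successive convergents:
a_0 = -5: -5/1
a_1 = 2: -9/2

-9/2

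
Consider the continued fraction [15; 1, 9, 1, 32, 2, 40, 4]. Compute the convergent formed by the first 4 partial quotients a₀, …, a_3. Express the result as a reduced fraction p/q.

175/11

a_0 = 15: 15/1
a_1 = 1: 16/1
a_2 = 9: 159/10
a_3 = 1: 175/11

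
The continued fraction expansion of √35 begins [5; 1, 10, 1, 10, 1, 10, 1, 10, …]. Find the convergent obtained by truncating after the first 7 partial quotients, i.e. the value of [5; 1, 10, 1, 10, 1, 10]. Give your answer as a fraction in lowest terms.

Start with 10.
1 + 1/(10/1) = 1 + 1/10 = 11/10
10 + 1/(11/10) = 10 + 10/11 = 120/11
1 + 1/(120/11) = 1 + 11/120 = 131/120
10 + 1/(131/120) = 10 + 120/131 = 1430/131
1 + 1/(1430/131) = 1 + 131/1430 = 1561/1430
5 + 1/(1561/1430) = 5 + 1430/1561 = 9235/1561

9235/1561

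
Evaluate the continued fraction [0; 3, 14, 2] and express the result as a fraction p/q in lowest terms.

a_0 = 0: 0/1
a_1 = 3: 1/3
a_2 = 14: 14/43
a_3 = 2: 29/89

29/89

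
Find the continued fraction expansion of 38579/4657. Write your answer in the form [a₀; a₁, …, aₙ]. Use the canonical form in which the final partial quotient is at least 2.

38579 = 8·4657 + 1323, so a_0 = 8
4657 = 3·1323 + 688, so a_1 = 3
1323 = 1·688 + 635, so a_2 = 1
688 = 1·635 + 53, so a_3 = 1
635 = 11·53 + 52, so a_4 = 11
53 = 1·52 + 1, so a_5 = 1
52 = 52·1 + 0, so a_6 = 52

[8; 3, 1, 1, 11, 1, 52]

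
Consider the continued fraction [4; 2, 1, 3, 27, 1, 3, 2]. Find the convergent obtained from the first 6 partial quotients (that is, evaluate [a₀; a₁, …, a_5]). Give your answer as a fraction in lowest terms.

a_0 = 4: 4/1
a_1 = 2: 9/2
a_2 = 1: 13/3
a_3 = 3: 48/11
a_4 = 27: 1309/300
a_5 = 1: 1357/311

1357/311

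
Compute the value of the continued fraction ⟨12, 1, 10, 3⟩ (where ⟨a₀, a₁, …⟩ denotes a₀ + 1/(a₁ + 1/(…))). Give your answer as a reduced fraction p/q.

Compute successive convergents:
a_0 = 12: 12/1
a_1 = 1: 13/1
a_2 = 10: 142/11
a_3 = 3: 439/34

439/34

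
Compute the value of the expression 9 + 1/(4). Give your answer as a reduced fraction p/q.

Collapse the nested fraction from the inside out:
Start with 4.
9 + 1/(4/1) = 9 + 1/4 = 37/4

37/4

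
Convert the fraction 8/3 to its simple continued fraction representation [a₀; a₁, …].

[2; 1, 2]

Repeatedly divide and take the remainder:
⌊8/3⌋ = 2, remainder 2
⌊3/2⌋ = 1, remainder 1
⌊2/1⌋ = 2, remainder 0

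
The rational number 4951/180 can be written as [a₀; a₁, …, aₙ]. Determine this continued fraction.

[27; 1, 1, 44, 2]

4951 ÷ 180 → quotient 27, remainder 91
180 ÷ 91 → quotient 1, remainder 89
91 ÷ 89 → quotient 1, remainder 2
89 ÷ 2 → quotient 44, remainder 1
2 ÷ 1 → quotient 2, remainder 0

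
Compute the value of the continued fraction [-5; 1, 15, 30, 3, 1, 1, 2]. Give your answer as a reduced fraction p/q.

a_0 = -5: -5/1
a_1 = 1: -4/1
a_2 = 15: -65/16
a_3 = 30: -1954/481
a_4 = 3: -5927/1459
a_5 = 1: -7881/1940
a_6 = 1: -13808/3399
a_7 = 2: -35497/8738

-35497/8738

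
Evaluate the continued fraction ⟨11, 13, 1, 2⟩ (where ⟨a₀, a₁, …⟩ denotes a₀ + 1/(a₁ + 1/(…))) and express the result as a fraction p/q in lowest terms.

454/41

Start with 2.
1 + 1/(2/1) = 1 + 1/2 = 3/2
13 + 1/(3/2) = 13 + 2/3 = 41/3
11 + 1/(41/3) = 11 + 3/41 = 454/41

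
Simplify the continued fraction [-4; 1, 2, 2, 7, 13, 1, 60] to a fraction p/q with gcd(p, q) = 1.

a_0 = -4: -4/1
a_1 = 1: -3/1
a_2 = 2: -10/3
a_3 = 2: -23/7
a_4 = 7: -171/52
a_5 = 13: -2246/683
a_6 = 1: -2417/735
a_7 = 60: -147266/44783

-147266/44783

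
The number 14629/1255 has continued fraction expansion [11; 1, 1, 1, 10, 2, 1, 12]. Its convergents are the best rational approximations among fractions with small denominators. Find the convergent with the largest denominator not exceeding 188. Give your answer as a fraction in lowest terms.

1154/99

a_0 = 11: 11/1  (≤ bound)
a_1 = 1: 12/1  (≤ bound)
a_2 = 1: 23/2  (≤ bound)
a_3 = 1: 35/3  (≤ bound)
a_4 = 10: 373/32  (≤ bound)
a_5 = 2: 781/67  (≤ bound)
a_6 = 1: 1154/99  (≤ bound)
a_7 = 12: 14629/1255  (> 188, stop)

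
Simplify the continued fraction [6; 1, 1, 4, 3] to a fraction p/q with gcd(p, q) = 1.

190/29

Starting at the tail and folding back:
Start with 3.
4 + 1/(3/1) = 4 + 1/3 = 13/3
1 + 1/(13/3) = 1 + 3/13 = 16/13
1 + 1/(16/13) = 1 + 13/16 = 29/16
6 + 1/(29/16) = 6 + 16/29 = 190/29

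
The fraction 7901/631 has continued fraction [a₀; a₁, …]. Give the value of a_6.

Run the Euclidean algorithm, recording each quotient:
7901 ÷ 631 → quotient 12, remainder 329
631 ÷ 329 → quotient 1, remainder 302
329 ÷ 302 → quotient 1, remainder 27
302 ÷ 27 → quotient 11, remainder 5
27 ÷ 5 → quotient 5, remainder 2
5 ÷ 2 → quotient 2, remainder 1
2 ÷ 1 → quotient 2, remainder 0

2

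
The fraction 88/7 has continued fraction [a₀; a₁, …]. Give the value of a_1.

1

⌊88/7⌋ = 12, remainder 4
⌊7/4⌋ = 1, remainder 3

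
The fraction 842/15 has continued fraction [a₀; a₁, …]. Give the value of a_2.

2

Apply division with remainder until the remainder is 0:
842 = 56·15 + 2, so a_0 = 56
15 = 7·2 + 1, so a_1 = 7
2 = 2·1 + 0, so a_2 = 2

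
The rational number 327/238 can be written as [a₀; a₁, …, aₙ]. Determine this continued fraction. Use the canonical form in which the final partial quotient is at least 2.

[1; 2, 1, 2, 14, 2]

Run the Euclidean algorithm, recording each quotient:
⌊327/238⌋ = 1, remainder 89
⌊238/89⌋ = 2, remainder 60
⌊89/60⌋ = 1, remainder 29
⌊60/29⌋ = 2, remainder 2
⌊29/2⌋ = 14, remainder 1
⌊2/1⌋ = 2, remainder 0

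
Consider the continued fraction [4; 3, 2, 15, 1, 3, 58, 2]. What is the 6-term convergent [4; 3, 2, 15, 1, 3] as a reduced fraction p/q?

a_0 = 4: 4/1
a_1 = 3: 13/3
a_2 = 2: 30/7
a_3 = 15: 463/108
a_4 = 1: 493/115
a_5 = 3: 1942/453

1942/453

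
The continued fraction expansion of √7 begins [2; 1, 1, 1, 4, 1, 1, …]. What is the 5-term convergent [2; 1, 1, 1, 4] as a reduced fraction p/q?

37/14

a_0 = 2: 2/1
a_1 = 1: 3/1
a_2 = 1: 5/2
a_3 = 1: 8/3
a_4 = 4: 37/14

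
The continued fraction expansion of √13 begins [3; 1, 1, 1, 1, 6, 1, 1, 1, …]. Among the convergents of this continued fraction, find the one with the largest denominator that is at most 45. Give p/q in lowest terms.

List convergents until the denominator exceeds the bound:
a_0 = 3: 3/1  (≤ bound)
a_1 = 1: 4/1  (≤ bound)
a_2 = 1: 7/2  (≤ bound)
a_3 = 1: 11/3  (≤ bound)
a_4 = 1: 18/5  (≤ bound)
a_5 = 6: 119/33  (≤ bound)
a_6 = 1: 137/38  (≤ bound)
a_7 = 1: 256/71  (> 45, stop)

137/38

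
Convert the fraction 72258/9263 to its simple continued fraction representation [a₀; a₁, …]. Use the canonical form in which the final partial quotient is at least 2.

Repeatedly divide and take the remainder:
72258 ÷ 9263 → quotient 7, remainder 7417
9263 ÷ 7417 → quotient 1, remainder 1846
7417 ÷ 1846 → quotient 4, remainder 33
1846 ÷ 33 → quotient 55, remainder 31
33 ÷ 31 → quotient 1, remainder 2
31 ÷ 2 → quotient 15, remainder 1
2 ÷ 1 → quotient 2, remainder 0

[7; 1, 4, 55, 1, 15, 2]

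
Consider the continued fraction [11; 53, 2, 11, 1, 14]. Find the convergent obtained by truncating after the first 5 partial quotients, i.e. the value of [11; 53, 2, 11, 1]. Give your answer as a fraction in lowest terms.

14732/1337

a_0 = 11: 11/1
a_1 = 53: 584/53
a_2 = 2: 1179/107
a_3 = 11: 13553/1230
a_4 = 1: 14732/1337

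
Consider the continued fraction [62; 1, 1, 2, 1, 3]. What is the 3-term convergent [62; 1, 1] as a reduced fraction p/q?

125/2

Start with 1.
1 + 1/(1/1) = 1 + 1/1 = 2/1
62 + 1/(2/1) = 62 + 1/2 = 125/2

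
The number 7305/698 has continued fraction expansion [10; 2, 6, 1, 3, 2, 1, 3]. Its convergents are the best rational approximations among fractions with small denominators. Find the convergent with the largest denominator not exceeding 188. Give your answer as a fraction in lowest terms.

List convergents until the denominator exceeds the bound:
a_0 = 10: 10/1  (≤ bound)
a_1 = 2: 21/2  (≤ bound)
a_2 = 6: 136/13  (≤ bound)
a_3 = 1: 157/15  (≤ bound)
a_4 = 3: 607/58  (≤ bound)
a_5 = 2: 1371/131  (≤ bound)
a_6 = 1: 1978/189  (> 188, stop)

1371/131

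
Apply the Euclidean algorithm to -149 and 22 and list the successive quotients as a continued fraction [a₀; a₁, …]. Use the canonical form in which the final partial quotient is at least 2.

[-7; 4, 2, 2]

Repeatedly divide and take the remainder:
⌊-149/22⌋ = -7, remainder 5
⌊22/5⌋ = 4, remainder 2
⌊5/2⌋ = 2, remainder 1
⌊2/1⌋ = 2, remainder 0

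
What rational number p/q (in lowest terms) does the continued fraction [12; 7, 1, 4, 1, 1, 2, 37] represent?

Starting at the tail and folding back:
Start with 37.
2 + 1/(37/1) = 2 + 1/37 = 75/37
1 + 1/(75/37) = 1 + 37/75 = 112/75
1 + 1/(112/75) = 1 + 75/112 = 187/112
4 + 1/(187/112) = 4 + 112/187 = 860/187
1 + 1/(860/187) = 1 + 187/860 = 1047/860
7 + 1/(1047/860) = 7 + 860/1047 = 8189/1047
12 + 1/(8189/1047) = 12 + 1047/8189 = 99315/8189

99315/8189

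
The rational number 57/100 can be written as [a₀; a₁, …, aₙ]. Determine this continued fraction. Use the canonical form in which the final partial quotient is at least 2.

Run the Euclidean algorithm, recording each quotient:
57 ÷ 100 → quotient 0, remainder 57
100 ÷ 57 → quotient 1, remainder 43
57 ÷ 43 → quotient 1, remainder 14
43 ÷ 14 → quotient 3, remainder 1
14 ÷ 1 → quotient 14, remainder 0

[0; 1, 1, 3, 14]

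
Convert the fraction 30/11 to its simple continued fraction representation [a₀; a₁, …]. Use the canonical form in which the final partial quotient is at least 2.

[2; 1, 2, 1, 2]

Apply division with remainder until the remainder is 0:
30 = 2·11 + 8, so a_0 = 2
11 = 1·8 + 3, so a_1 = 1
8 = 2·3 + 2, so a_2 = 2
3 = 1·2 + 1, so a_3 = 1
2 = 2·1 + 0, so a_4 = 2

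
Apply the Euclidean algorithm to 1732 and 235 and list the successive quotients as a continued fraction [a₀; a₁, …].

[7; 2, 1, 2, 2, 1, 8]

⌊1732/235⌋ = 7, remainder 87
⌊235/87⌋ = 2, remainder 61
⌊87/61⌋ = 1, remainder 26
⌊61/26⌋ = 2, remainder 9
⌊26/9⌋ = 2, remainder 8
⌊9/8⌋ = 1, remainder 1
⌊8/1⌋ = 8, remainder 0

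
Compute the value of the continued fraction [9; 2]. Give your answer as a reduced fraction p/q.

19/2

Use the convergent recurrence hₖ = aₖ·hₖ₋₁ + hₖ₋₂ (and likewise for the denominators kₖ):
a_0 = 9: 9/1
a_1 = 2: 19/2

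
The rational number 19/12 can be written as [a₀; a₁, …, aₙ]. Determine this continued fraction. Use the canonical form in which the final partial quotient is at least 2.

Repeatedly divide and take the remainder:
⌊19/12⌋ = 1, remainder 7
⌊12/7⌋ = 1, remainder 5
⌊7/5⌋ = 1, remainder 2
⌊5/2⌋ = 2, remainder 1
⌊2/1⌋ = 2, remainder 0

[1; 1, 1, 2, 2]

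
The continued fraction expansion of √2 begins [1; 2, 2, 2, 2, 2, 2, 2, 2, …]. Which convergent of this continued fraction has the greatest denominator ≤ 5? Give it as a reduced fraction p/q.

a_0 = 1: 1/1  (≤ bound)
a_1 = 2: 3/2  (≤ bound)
a_2 = 2: 7/5  (≤ bound)
a_3 = 2: 17/12  (> 5, stop)

7/5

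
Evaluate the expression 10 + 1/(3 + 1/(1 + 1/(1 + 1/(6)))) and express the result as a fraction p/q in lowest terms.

Build up convergents one term at a time:
a_0 = 10: 10/1
a_1 = 3: 31/3
a_2 = 1: 41/4
a_3 = 1: 72/7
a_4 = 6: 473/46

473/46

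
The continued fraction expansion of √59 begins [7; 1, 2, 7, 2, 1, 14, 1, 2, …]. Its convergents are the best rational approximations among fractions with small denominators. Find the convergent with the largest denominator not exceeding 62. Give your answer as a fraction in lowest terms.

361/47

a_0 = 7: 7/1  (≤ bound)
a_1 = 1: 8/1  (≤ bound)
a_2 = 2: 23/3  (≤ bound)
a_3 = 7: 169/22  (≤ bound)
a_4 = 2: 361/47  (≤ bound)
a_5 = 1: 530/69  (> 62, stop)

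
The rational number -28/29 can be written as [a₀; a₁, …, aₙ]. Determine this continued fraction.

[-1; 29]

⌊-28/29⌋ = -1, remainder 1
⌊29/1⌋ = 29, remainder 0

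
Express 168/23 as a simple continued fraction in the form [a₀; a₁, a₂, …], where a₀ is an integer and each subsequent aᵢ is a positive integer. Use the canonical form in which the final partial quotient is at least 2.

[7; 3, 3, 2]

Apply division with remainder until the remainder is 0:
⌊168/23⌋ = 7, remainder 7
⌊23/7⌋ = 3, remainder 2
⌊7/2⌋ = 3, remainder 1
⌊2/1⌋ = 2, remainder 0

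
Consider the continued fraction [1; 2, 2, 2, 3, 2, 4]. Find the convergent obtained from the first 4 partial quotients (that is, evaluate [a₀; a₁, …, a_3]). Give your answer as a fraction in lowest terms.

a_0 = 1: 1/1
a_1 = 2: 3/2
a_2 = 2: 7/5
a_3 = 2: 17/12

17/12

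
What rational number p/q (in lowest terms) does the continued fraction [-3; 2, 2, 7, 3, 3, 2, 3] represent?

Collapse the nested fraction from the inside out:
Start with 3.
2 + 1/(3/1) = 2 + 1/3 = 7/3
3 + 1/(7/3) = 3 + 3/7 = 24/7
3 + 1/(24/7) = 3 + 7/24 = 79/24
7 + 1/(79/24) = 7 + 24/79 = 577/79
2 + 1/(577/79) = 2 + 79/577 = 1233/577
2 + 1/(1233/577) = 2 + 577/1233 = 3043/1233
-3 + 1/(3043/1233) = -3 + 1233/3043 = -7896/3043

-7896/3043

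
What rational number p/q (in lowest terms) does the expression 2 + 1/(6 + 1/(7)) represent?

93/43

Collapse the nested fraction from the inside out:
Start with 7.
6 + 1/(7/1) = 6 + 1/7 = 43/7
2 + 1/(43/7) = 2 + 7/43 = 93/43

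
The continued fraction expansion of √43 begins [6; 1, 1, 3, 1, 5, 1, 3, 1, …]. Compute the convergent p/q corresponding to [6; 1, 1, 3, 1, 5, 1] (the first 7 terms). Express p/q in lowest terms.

400/61

Collapse the nested fraction from the inside out:
Start with 1.
5 + 1/(1/1) = 5 + 1/1 = 6/1
1 + 1/(6/1) = 1 + 1/6 = 7/6
3 + 1/(7/6) = 3 + 6/7 = 27/7
1 + 1/(27/7) = 1 + 7/27 = 34/27
1 + 1/(34/27) = 1 + 27/34 = 61/34
6 + 1/(61/34) = 6 + 34/61 = 400/61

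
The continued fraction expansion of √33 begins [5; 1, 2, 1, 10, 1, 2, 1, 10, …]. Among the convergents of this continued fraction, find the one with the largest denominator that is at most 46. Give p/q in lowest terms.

247/43

List convergents until the denominator exceeds the bound:
a_0 = 5: 5/1  (≤ bound)
a_1 = 1: 6/1  (≤ bound)
a_2 = 2: 17/3  (≤ bound)
a_3 = 1: 23/4  (≤ bound)
a_4 = 10: 247/43  (≤ bound)
a_5 = 1: 270/47  (> 46, stop)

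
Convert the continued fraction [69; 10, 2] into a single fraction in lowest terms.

Start with 2.
10 + 1/(2/1) = 10 + 1/2 = 21/2
69 + 1/(21/2) = 69 + 2/21 = 1451/21

1451/21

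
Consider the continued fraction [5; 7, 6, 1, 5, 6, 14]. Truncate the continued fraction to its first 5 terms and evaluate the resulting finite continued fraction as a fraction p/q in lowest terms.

Build up convergents one term at a time:
a_0 = 5: 5/1
a_1 = 7: 36/7
a_2 = 6: 221/43
a_3 = 1: 257/50
a_4 = 5: 1506/293

1506/293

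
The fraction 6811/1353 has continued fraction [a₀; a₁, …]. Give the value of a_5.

1

6811 = 5·1353 + 46, so a_0 = 5
1353 = 29·46 + 19, so a_1 = 29
46 = 2·19 + 8, so a_2 = 2
19 = 2·8 + 3, so a_3 = 2
8 = 2·3 + 2, so a_4 = 2
3 = 1·2 + 1, so a_5 = 1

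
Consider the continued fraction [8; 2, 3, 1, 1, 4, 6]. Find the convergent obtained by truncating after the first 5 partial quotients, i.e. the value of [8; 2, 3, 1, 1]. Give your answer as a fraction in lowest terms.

135/16

Compute successive convergents:
a_0 = 8: 8/1
a_1 = 2: 17/2
a_2 = 3: 59/7
a_3 = 1: 76/9
a_4 = 1: 135/16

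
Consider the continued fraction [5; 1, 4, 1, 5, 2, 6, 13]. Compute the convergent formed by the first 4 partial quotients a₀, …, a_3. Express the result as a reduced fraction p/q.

Starting at the tail and folding back:
Start with 1.
4 + 1/(1/1) = 4 + 1/1 = 5/1
1 + 1/(5/1) = 1 + 1/5 = 6/5
5 + 1/(6/5) = 5 + 5/6 = 35/6

35/6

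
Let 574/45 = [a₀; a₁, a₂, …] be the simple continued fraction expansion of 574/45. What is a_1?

1

574 ÷ 45 → quotient 12, remainder 34
45 ÷ 34 → quotient 1, remainder 11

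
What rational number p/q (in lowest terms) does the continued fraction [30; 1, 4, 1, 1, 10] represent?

a_0 = 30: 30/1
a_1 = 1: 31/1
a_2 = 4: 154/5
a_3 = 1: 185/6
a_4 = 1: 339/11
a_5 = 10: 3575/116

3575/116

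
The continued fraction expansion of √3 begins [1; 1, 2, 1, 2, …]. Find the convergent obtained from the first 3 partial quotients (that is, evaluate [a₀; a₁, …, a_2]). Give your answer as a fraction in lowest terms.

a_0 = 1: 1/1
a_1 = 1: 2/1
a_2 = 2: 5/3

5/3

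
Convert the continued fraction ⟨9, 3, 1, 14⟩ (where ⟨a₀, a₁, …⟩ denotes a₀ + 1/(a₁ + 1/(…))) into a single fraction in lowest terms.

546/59

a_0 = 9: 9/1
a_1 = 3: 28/3
a_2 = 1: 37/4
a_3 = 14: 546/59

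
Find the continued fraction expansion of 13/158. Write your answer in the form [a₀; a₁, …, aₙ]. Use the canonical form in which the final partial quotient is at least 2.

Apply division with remainder until the remainder is 0:
⌊13/158⌋ = 0, remainder 13
⌊158/13⌋ = 12, remainder 2
⌊13/2⌋ = 6, remainder 1
⌊2/1⌋ = 2, remainder 0

[0; 12, 6, 2]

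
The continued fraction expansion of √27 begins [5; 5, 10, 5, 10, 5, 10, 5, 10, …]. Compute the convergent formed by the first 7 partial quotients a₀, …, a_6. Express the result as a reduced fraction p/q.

716035/137801

Start with 10.
5 + 1/(10/1) = 5 + 1/10 = 51/10
10 + 1/(51/10) = 10 + 10/51 = 520/51
5 + 1/(520/51) = 5 + 51/520 = 2651/520
10 + 1/(2651/520) = 10 + 520/2651 = 27030/2651
5 + 1/(27030/2651) = 5 + 2651/27030 = 137801/27030
5 + 1/(137801/27030) = 5 + 27030/137801 = 716035/137801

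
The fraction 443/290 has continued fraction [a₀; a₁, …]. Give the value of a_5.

Run the Euclidean algorithm, recording each quotient:
443 = 1·290 + 153, so a_0 = 1
290 = 1·153 + 137, so a_1 = 1
153 = 1·137 + 16, so a_2 = 1
137 = 8·16 + 9, so a_3 = 8
16 = 1·9 + 7, so a_4 = 1
9 = 1·7 + 2, so a_5 = 1

1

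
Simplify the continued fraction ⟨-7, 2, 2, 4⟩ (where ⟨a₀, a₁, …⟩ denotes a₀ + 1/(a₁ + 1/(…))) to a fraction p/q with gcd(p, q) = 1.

-145/22

a_0 = -7: -7/1
a_1 = 2: -13/2
a_2 = 2: -33/5
a_3 = 4: -145/22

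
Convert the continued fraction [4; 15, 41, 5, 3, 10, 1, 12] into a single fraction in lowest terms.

Work from the innermost term outward:
Start with 12.
1 + 1/(12/1) = 1 + 1/12 = 13/12
10 + 1/(13/12) = 10 + 12/13 = 142/13
3 + 1/(142/13) = 3 + 13/142 = 439/142
5 + 1/(439/142) = 5 + 142/439 = 2337/439
41 + 1/(2337/439) = 41 + 439/2337 = 96256/2337
15 + 1/(96256/2337) = 15 + 2337/96256 = 1446177/96256
4 + 1/(1446177/96256) = 4 + 96256/1446177 = 5880964/1446177

5880964/1446177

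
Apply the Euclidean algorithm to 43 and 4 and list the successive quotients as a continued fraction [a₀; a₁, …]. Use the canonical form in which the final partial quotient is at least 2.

[10; 1, 3]

Apply division with remainder until the remainder is 0:
43 = 10·4 + 3, so a_0 = 10
4 = 1·3 + 1, so a_1 = 1
3 = 3·1 + 0, so a_2 = 3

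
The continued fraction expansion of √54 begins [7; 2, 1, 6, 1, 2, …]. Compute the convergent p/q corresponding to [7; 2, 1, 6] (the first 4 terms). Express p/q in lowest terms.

147/20

Start with 6.
1 + 1/(6/1) = 1 + 1/6 = 7/6
2 + 1/(7/6) = 2 + 6/7 = 20/7
7 + 1/(20/7) = 7 + 7/20 = 147/20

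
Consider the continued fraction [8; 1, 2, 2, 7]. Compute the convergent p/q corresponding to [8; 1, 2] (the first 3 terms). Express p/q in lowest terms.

Compute successive convergents:
a_0 = 8: 8/1
a_1 = 1: 9/1
a_2 = 2: 26/3

26/3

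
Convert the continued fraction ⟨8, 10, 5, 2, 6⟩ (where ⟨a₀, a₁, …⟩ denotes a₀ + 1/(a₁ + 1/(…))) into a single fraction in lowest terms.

a_0 = 8: 8/1
a_1 = 10: 81/10
a_2 = 5: 413/51
a_3 = 2: 907/112
a_4 = 6: 5855/723

5855/723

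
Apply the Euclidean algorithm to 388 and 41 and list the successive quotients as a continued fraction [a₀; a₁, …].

388 = 9·41 + 19, so a_0 = 9
41 = 2·19 + 3, so a_1 = 2
19 = 6·3 + 1, so a_2 = 6
3 = 3·1 + 0, so a_3 = 3

[9; 2, 6, 3]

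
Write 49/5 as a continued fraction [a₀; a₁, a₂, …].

[9; 1, 4]

⌊49/5⌋ = 9, remainder 4
⌊5/4⌋ = 1, remainder 1
⌊4/1⌋ = 4, remainder 0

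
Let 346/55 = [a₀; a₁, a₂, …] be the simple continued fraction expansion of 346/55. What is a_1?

Run the Euclidean algorithm, recording each quotient:
346 = 6·55 + 16, so a_0 = 6
55 = 3·16 + 7, so a_1 = 3

3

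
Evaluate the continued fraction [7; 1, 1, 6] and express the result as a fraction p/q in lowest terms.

Start with 6.
1 + 1/(6/1) = 1 + 1/6 = 7/6
1 + 1/(7/6) = 1 + 6/7 = 13/7
7 + 1/(13/7) = 7 + 7/13 = 98/13

98/13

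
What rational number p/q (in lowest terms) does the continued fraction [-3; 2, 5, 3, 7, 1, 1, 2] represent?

Start with 2.
1 + 1/(2/1) = 1 + 1/2 = 3/2
1 + 1/(3/2) = 1 + 2/3 = 5/3
7 + 1/(5/3) = 7 + 3/5 = 38/5
3 + 1/(38/5) = 3 + 5/38 = 119/38
5 + 1/(119/38) = 5 + 38/119 = 633/119
2 + 1/(633/119) = 2 + 119/633 = 1385/633
-3 + 1/(1385/633) = -3 + 633/1385 = -3522/1385

-3522/1385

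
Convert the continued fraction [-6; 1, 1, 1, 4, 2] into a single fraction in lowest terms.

-166/31

Start with 2.
4 + 1/(2/1) = 4 + 1/2 = 9/2
1 + 1/(9/2) = 1 + 2/9 = 11/9
1 + 1/(11/9) = 1 + 9/11 = 20/11
1 + 1/(20/11) = 1 + 11/20 = 31/20
-6 + 1/(31/20) = -6 + 20/31 = -166/31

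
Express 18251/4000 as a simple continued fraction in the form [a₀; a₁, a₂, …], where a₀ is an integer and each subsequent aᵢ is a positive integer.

⌊18251/4000⌋ = 4, remainder 2251
⌊4000/2251⌋ = 1, remainder 1749
⌊2251/1749⌋ = 1, remainder 502
⌊1749/502⌋ = 3, remainder 243
⌊502/243⌋ = 2, remainder 16
⌊243/16⌋ = 15, remainder 3
⌊16/3⌋ = 5, remainder 1
⌊3/1⌋ = 3, remainder 0

[4; 1, 1, 3, 2, 15, 5, 3]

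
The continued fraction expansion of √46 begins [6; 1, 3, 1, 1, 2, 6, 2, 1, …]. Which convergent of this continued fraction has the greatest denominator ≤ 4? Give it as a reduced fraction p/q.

27/4

a_0 = 6: 6/1  (≤ bound)
a_1 = 1: 7/1  (≤ bound)
a_2 = 3: 27/4  (≤ bound)
a_3 = 1: 34/5  (> 4, stop)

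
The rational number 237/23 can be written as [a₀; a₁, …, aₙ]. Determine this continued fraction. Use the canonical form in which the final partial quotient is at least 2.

237 ÷ 23 → quotient 10, remainder 7
23 ÷ 7 → quotient 3, remainder 2
7 ÷ 2 → quotient 3, remainder 1
2 ÷ 1 → quotient 2, remainder 0

[10; 3, 3, 2]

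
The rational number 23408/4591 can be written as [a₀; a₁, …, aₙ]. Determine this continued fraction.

[5; 10, 7, 2, 2, 1, 8]

23408 ÷ 4591 → quotient 5, remainder 453
4591 ÷ 453 → quotient 10, remainder 61
453 ÷ 61 → quotient 7, remainder 26
61 ÷ 26 → quotient 2, remainder 9
26 ÷ 9 → quotient 2, remainder 8
9 ÷ 8 → quotient 1, remainder 1
8 ÷ 1 → quotient 8, remainder 0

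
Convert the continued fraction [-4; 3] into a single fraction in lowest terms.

-11/3

Start with 3.
-4 + 1/(3/1) = -4 + 1/3 = -11/3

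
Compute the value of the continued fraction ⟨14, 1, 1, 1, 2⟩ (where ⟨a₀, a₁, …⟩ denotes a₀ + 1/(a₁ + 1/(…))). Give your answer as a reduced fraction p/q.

Collapse the nested fraction from the inside out:
Start with 2.
1 + 1/(2/1) = 1 + 1/2 = 3/2
1 + 1/(3/2) = 1 + 2/3 = 5/3
1 + 1/(5/3) = 1 + 3/5 = 8/5
14 + 1/(8/5) = 14 + 5/8 = 117/8

117/8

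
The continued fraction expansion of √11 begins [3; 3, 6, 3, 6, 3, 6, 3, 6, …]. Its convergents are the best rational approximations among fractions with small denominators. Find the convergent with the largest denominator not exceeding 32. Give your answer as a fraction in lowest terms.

a_0 = 3: 3/1  (≤ bound)
a_1 = 3: 10/3  (≤ bound)
a_2 = 6: 63/19  (≤ bound)
a_3 = 3: 199/60  (> 32, stop)

63/19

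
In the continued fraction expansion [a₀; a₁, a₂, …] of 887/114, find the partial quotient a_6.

Apply division with remainder until the remainder is 0:
⌊887/114⌋ = 7, remainder 89
⌊114/89⌋ = 1, remainder 25
⌊89/25⌋ = 3, remainder 14
⌊25/14⌋ = 1, remainder 11
⌊14/11⌋ = 1, remainder 3
⌊11/3⌋ = 3, remainder 2
⌊3/2⌋ = 1, remainder 1

1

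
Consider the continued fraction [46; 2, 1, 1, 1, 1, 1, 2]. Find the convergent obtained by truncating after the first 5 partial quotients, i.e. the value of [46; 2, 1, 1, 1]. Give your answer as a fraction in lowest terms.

371/8

Collapse the nested fraction from the inside out:
Start with 1.
1 + 1/(1/1) = 1 + 1/1 = 2/1
1 + 1/(2/1) = 1 + 1/2 = 3/2
2 + 1/(3/2) = 2 + 2/3 = 8/3
46 + 1/(8/3) = 46 + 3/8 = 371/8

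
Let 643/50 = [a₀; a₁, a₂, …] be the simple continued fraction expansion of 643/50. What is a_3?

7

Repeatedly divide and take the remainder:
643 = 12·50 + 43, so a_0 = 12
50 = 1·43 + 7, so a_1 = 1
43 = 6·7 + 1, so a_2 = 6
7 = 7·1 + 0, so a_3 = 7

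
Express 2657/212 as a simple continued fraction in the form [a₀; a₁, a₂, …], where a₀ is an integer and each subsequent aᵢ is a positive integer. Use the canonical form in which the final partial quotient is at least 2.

2657 ÷ 212 → quotient 12, remainder 113
212 ÷ 113 → quotient 1, remainder 99
113 ÷ 99 → quotient 1, remainder 14
99 ÷ 14 → quotient 7, remainder 1
14 ÷ 1 → quotient 14, remainder 0

[12; 1, 1, 7, 14]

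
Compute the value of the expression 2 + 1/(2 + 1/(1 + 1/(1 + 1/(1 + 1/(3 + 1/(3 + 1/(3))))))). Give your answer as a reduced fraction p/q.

747/314

Start with 3.
3 + 1/(3/1) = 3 + 1/3 = 10/3
3 + 1/(10/3) = 3 + 3/10 = 33/10
1 + 1/(33/10) = 1 + 10/33 = 43/33
1 + 1/(43/33) = 1 + 33/43 = 76/43
1 + 1/(76/43) = 1 + 43/76 = 119/76
2 + 1/(119/76) = 2 + 76/119 = 314/119
2 + 1/(314/119) = 2 + 119/314 = 747/314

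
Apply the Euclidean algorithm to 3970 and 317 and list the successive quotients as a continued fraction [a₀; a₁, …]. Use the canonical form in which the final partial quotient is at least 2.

Repeatedly divide and take the remainder:
3970 ÷ 317 → quotient 12, remainder 166
317 ÷ 166 → quotient 1, remainder 151
166 ÷ 151 → quotient 1, remainder 15
151 ÷ 15 → quotient 10, remainder 1
15 ÷ 1 → quotient 15, remainder 0

[12; 1, 1, 10, 15]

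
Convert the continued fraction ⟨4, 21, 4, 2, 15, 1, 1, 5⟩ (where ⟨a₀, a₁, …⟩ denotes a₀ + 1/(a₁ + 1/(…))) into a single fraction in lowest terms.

a_0 = 4: 4/1
a_1 = 21: 85/21
a_2 = 4: 344/85
a_3 = 2: 773/191
a_4 = 15: 11939/2950
a_5 = 1: 12712/3141
a_6 = 1: 24651/6091
a_7 = 5: 135967/33596

135967/33596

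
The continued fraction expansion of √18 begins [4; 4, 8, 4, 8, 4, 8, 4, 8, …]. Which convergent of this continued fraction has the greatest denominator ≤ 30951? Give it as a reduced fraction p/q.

19601/4620

a_0 = 4: 4/1  (≤ bound)
a_1 = 4: 17/4  (≤ bound)
a_2 = 8: 140/33  (≤ bound)
a_3 = 4: 577/136  (≤ bound)
a_4 = 8: 4756/1121  (≤ bound)
a_5 = 4: 19601/4620  (≤ bound)
a_6 = 8: 161564/38081  (> 30951, stop)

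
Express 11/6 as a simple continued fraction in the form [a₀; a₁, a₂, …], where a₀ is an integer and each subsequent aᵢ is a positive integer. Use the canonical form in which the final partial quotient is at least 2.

11 ÷ 6 → quotient 1, remainder 5
6 ÷ 5 → quotient 1, remainder 1
5 ÷ 1 → quotient 5, remainder 0

[1; 1, 5]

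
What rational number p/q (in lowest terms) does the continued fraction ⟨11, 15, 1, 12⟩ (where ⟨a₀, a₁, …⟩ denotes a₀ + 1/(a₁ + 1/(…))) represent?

Starting at the tail and folding back:
Start with 12.
1 + 1/(12/1) = 1 + 1/12 = 13/12
15 + 1/(13/12) = 15 + 12/13 = 207/13
11 + 1/(207/13) = 11 + 13/207 = 2290/207

2290/207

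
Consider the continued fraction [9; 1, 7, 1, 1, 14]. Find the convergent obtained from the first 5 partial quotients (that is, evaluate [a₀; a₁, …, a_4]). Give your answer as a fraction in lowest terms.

a_0 = 9: 9/1
a_1 = 1: 10/1
a_2 = 7: 79/8
a_3 = 1: 89/9
a_4 = 1: 168/17

168/17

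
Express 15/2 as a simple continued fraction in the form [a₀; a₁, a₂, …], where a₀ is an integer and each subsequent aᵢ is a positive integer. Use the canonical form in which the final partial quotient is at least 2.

⌊15/2⌋ = 7, remainder 1
⌊2/1⌋ = 2, remainder 0

[7; 2]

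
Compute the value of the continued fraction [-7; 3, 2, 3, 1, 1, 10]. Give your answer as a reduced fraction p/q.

-3898/581

Starting at the tail and folding back:
Start with 10.
1 + 1/(10/1) = 1 + 1/10 = 11/10
1 + 1/(11/10) = 1 + 10/11 = 21/11
3 + 1/(21/11) = 3 + 11/21 = 74/21
2 + 1/(74/21) = 2 + 21/74 = 169/74
3 + 1/(169/74) = 3 + 74/169 = 581/169
-7 + 1/(581/169) = -7 + 169/581 = -3898/581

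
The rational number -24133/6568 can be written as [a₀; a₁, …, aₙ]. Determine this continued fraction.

-24133 ÷ 6568 → quotient -4, remainder 2139
6568 ÷ 2139 → quotient 3, remainder 151
2139 ÷ 151 → quotient 14, remainder 25
151 ÷ 25 → quotient 6, remainder 1
25 ÷ 1 → quotient 25, remainder 0

[-4; 3, 14, 6, 25]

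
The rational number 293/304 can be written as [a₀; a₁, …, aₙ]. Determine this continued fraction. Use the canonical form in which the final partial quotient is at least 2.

[0; 1, 26, 1, 1, 1, 3]

⌊293/304⌋ = 0, remainder 293
⌊304/293⌋ = 1, remainder 11
⌊293/11⌋ = 26, remainder 7
⌊11/7⌋ = 1, remainder 4
⌊7/4⌋ = 1, remainder 3
⌊4/3⌋ = 1, remainder 1
⌊3/1⌋ = 3, remainder 0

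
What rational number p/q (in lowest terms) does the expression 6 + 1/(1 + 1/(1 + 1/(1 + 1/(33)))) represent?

Collapse the nested fraction from the inside out:
Start with 33.
1 + 1/(33/1) = 1 + 1/33 = 34/33
1 + 1/(34/33) = 1 + 33/34 = 67/34
1 + 1/(67/34) = 1 + 34/67 = 101/67
6 + 1/(101/67) = 6 + 67/101 = 673/101

673/101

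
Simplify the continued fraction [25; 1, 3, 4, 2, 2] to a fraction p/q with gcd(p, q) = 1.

2396/93

Build up convergents one term at a time:
a_0 = 25: 25/1
a_1 = 1: 26/1
a_2 = 3: 103/4
a_3 = 4: 438/17
a_4 = 2: 979/38
a_5 = 2: 2396/93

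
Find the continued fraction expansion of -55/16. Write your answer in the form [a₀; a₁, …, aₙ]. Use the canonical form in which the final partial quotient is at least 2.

⌊-55/16⌋ = -4, remainder 9
⌊16/9⌋ = 1, remainder 7
⌊9/7⌋ = 1, remainder 2
⌊7/2⌋ = 3, remainder 1
⌊2/1⌋ = 2, remainder 0

[-4; 1, 1, 3, 2]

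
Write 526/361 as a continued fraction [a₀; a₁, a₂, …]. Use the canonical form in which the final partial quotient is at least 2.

[1; 2, 5, 3, 10]

Run the Euclidean algorithm, recording each quotient:
526 = 1·361 + 165, so a_0 = 1
361 = 2·165 + 31, so a_1 = 2
165 = 5·31 + 10, so a_2 = 5
31 = 3·10 + 1, so a_3 = 3
10 = 10·1 + 0, so a_4 = 10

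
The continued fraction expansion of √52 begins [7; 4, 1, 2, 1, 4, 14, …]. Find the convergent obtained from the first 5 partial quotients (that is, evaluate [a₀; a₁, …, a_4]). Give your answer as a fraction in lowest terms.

137/19

Start with 1.
2 + 1/(1/1) = 2 + 1/1 = 3/1
1 + 1/(3/1) = 1 + 1/3 = 4/3
4 + 1/(4/3) = 4 + 3/4 = 19/4
7 + 1/(19/4) = 7 + 4/19 = 137/19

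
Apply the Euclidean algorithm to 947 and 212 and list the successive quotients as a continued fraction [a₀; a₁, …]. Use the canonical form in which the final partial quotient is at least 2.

[4; 2, 7, 14]

947 = 4·212 + 99, so a_0 = 4
212 = 2·99 + 14, so a_1 = 2
99 = 7·14 + 1, so a_2 = 7
14 = 14·1 + 0, so a_3 = 14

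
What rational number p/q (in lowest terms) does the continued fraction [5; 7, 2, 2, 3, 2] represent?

a_0 = 5: 5/1
a_1 = 7: 36/7
a_2 = 2: 77/15
a_3 = 2: 190/37
a_4 = 3: 647/126
a_5 = 2: 1484/289

1484/289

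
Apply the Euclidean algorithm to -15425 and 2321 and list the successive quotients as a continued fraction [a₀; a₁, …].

-15425 ÷ 2321 → quotient -7, remainder 822
2321 ÷ 822 → quotient 2, remainder 677
822 ÷ 677 → quotient 1, remainder 145
677 ÷ 145 → quotient 4, remainder 97
145 ÷ 97 → quotient 1, remainder 48
97 ÷ 48 → quotient 2, remainder 1
48 ÷ 1 → quotient 48, remainder 0

[-7; 2, 1, 4, 1, 2, 48]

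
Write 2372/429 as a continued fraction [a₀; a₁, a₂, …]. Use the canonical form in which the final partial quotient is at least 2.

[5; 1, 1, 8, 12, 2]

Repeatedly divide and take the remainder:
⌊2372/429⌋ = 5, remainder 227
⌊429/227⌋ = 1, remainder 202
⌊227/202⌋ = 1, remainder 25
⌊202/25⌋ = 8, remainder 2
⌊25/2⌋ = 12, remainder 1
⌊2/1⌋ = 2, remainder 0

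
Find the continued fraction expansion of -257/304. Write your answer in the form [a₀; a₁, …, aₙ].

[-1; 6, 2, 7, 3]

Run the Euclidean algorithm, recording each quotient:
-257 = -1·304 + 47, so a_0 = -1
304 = 6·47 + 22, so a_1 = 6
47 = 2·22 + 3, so a_2 = 2
22 = 7·3 + 1, so a_3 = 7
3 = 3·1 + 0, so a_4 = 3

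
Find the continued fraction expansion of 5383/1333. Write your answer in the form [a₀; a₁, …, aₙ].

Apply division with remainder until the remainder is 0:
5383 ÷ 1333 → quotient 4, remainder 51
1333 ÷ 51 → quotient 26, remainder 7
51 ÷ 7 → quotient 7, remainder 2
7 ÷ 2 → quotient 3, remainder 1
2 ÷ 1 → quotient 2, remainder 0

[4; 26, 7, 3, 2]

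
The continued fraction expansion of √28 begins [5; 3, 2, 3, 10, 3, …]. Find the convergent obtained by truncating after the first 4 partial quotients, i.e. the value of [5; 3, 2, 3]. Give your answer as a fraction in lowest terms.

Use the convergent recurrence hₖ = aₖ·hₖ₋₁ + hₖ₋₂ (and likewise for the denominators kₖ):
a_0 = 5: 5/1
a_1 = 3: 16/3
a_2 = 2: 37/7
a_3 = 3: 127/24

127/24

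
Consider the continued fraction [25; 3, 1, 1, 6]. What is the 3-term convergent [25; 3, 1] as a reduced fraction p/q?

101/4

Collapse the nested fraction from the inside out:
Start with 1.
3 + 1/(1/1) = 3 + 1/1 = 4/1
25 + 1/(4/1) = 25 + 1/4 = 101/4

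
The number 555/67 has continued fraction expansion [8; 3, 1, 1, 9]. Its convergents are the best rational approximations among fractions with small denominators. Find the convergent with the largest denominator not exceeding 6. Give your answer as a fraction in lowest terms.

33/4

List convergents until the denominator exceeds the bound:
a_0 = 8: 8/1  (≤ bound)
a_1 = 3: 25/3  (≤ bound)
a_2 = 1: 33/4  (≤ bound)
a_3 = 1: 58/7  (> 6, stop)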